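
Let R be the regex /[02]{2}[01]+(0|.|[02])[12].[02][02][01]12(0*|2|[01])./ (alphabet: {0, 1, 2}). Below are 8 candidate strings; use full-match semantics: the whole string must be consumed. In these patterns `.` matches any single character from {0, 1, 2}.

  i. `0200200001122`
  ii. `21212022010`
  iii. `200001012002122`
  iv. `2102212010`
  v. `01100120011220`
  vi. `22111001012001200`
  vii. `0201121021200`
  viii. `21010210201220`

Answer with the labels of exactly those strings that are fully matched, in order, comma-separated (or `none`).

none

i → no match
ii → no match
iii → no match
iv → no match
v → no match
vi → no match
vii → no match
viii → no match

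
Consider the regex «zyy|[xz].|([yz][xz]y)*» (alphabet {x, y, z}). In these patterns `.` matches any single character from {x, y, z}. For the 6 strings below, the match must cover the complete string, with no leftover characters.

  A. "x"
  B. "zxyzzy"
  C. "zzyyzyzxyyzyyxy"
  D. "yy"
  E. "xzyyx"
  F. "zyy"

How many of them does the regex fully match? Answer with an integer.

A. "x" → no match
B. "zxyzzy" → match
C → match
D. "yy" → no match
E. "xzyyx" → no match
F. "zyy" → match
Total matched: 3

3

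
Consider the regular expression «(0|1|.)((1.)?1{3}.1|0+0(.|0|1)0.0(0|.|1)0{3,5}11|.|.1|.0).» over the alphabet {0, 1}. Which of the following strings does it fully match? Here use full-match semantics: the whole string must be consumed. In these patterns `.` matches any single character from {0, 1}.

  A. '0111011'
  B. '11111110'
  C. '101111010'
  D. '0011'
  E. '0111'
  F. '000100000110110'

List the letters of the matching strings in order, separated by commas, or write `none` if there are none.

A → match
B → no match
C → no match
D → match
E → match
F → no match

A, D, E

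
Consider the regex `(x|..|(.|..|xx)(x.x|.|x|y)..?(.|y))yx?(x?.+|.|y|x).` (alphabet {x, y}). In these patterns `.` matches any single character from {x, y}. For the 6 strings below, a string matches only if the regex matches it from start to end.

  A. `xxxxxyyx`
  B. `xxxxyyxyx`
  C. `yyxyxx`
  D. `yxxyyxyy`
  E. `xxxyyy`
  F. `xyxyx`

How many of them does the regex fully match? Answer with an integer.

4

A → match
B → match
C → no match
D → match
E → no match
F → match
Total matched: 4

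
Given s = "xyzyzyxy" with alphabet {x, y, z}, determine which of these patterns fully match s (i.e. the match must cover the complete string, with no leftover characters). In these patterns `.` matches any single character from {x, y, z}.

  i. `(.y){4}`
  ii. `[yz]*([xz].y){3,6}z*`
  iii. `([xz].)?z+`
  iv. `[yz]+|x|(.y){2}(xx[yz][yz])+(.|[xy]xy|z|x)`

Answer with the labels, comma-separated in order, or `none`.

i

i → match
ii → no match
iii → no match — must end with "z"
iv → no match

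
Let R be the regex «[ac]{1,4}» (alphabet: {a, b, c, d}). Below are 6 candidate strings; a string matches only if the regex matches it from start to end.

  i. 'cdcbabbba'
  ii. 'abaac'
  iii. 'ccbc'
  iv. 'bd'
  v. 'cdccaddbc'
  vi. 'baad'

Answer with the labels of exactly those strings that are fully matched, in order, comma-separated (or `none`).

i → no match
ii → no match
iii → no match
iv → no match
v → no match
vi → no match

none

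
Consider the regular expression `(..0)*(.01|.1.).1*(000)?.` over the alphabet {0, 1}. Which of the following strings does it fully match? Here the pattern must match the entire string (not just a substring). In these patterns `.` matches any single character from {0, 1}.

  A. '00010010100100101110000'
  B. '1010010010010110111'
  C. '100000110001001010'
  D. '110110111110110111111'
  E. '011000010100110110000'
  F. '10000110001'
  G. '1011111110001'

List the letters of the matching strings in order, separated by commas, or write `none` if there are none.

F, G

A → no match
B → no match
C → no match
D → no match
E → no match
F. '10000110001' → match
G → match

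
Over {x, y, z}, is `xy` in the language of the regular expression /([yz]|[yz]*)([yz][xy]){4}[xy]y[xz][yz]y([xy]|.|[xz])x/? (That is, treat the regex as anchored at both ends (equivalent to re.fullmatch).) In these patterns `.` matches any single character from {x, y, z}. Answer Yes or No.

Every match must end with `x`, but `xy` does not.

No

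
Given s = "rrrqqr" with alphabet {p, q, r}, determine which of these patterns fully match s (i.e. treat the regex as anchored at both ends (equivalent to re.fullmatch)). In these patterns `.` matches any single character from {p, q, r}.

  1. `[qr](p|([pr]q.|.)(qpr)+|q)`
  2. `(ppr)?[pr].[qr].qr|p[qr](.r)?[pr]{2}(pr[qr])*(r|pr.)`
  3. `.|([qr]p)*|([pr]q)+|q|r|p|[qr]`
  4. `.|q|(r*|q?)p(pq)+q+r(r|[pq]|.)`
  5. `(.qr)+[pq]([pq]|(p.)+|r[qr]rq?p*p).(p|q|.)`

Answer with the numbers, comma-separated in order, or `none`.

2

1 → no match
2 → match
3 → no match
4 → no match
5 → no match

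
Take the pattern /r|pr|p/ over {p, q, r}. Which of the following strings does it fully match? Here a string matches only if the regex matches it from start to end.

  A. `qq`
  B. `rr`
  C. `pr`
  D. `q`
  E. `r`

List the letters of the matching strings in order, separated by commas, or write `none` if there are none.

C, E

A → no match
B → no match
C → match
D → no match
E → match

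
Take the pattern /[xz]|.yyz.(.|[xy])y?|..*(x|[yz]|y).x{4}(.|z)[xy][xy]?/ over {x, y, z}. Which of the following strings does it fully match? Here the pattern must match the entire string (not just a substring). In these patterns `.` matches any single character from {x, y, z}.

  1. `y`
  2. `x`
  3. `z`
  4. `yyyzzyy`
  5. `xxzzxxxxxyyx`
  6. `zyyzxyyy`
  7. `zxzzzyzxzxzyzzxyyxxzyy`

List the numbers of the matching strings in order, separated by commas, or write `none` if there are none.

2, 3, 4, 5

1 → no match
2 → match
3 → match
4 → match
5 → match
6 → no match
7 → no match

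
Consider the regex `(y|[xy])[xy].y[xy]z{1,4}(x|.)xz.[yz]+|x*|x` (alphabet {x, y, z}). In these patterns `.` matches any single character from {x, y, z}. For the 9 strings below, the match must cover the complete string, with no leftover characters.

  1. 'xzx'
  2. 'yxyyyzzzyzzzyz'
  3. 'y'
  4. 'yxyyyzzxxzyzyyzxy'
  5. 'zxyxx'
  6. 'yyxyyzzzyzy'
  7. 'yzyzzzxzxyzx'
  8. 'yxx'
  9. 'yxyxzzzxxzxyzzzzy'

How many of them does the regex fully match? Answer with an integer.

1 → no match
2 → no match
3 → no match
4 → no match
5 → no match
6 → no match
7 → no match
8 → no match
9 → no match
Total matched: 0

0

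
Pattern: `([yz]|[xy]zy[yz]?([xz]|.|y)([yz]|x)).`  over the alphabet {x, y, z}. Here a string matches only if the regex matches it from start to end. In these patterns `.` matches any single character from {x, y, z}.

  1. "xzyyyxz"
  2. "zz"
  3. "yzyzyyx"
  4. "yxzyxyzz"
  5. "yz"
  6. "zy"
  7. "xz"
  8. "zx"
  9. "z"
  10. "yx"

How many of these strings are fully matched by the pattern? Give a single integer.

7

1 → match
2 → match
3 → match
4 → no match
5 → match
6 → match
7 → no match
8 → match
9 → no match
10 → match
Total matched: 7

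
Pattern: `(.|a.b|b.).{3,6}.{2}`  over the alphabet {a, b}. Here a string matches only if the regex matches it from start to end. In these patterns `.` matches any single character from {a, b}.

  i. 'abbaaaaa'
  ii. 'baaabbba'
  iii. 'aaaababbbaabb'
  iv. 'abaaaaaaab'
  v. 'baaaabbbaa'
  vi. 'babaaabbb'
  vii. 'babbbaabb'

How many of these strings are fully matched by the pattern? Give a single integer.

5

i → match
ii → match
iii → no match
iv → no match
v → match
vi → match
vii → match
Total matched: 5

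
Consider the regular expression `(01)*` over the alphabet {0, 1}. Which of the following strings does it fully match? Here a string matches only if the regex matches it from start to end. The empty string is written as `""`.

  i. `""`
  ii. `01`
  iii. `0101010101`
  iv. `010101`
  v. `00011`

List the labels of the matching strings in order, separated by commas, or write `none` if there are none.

i, ii, iii, iv

i → match
ii → match
iii → match
iv → match
v → no match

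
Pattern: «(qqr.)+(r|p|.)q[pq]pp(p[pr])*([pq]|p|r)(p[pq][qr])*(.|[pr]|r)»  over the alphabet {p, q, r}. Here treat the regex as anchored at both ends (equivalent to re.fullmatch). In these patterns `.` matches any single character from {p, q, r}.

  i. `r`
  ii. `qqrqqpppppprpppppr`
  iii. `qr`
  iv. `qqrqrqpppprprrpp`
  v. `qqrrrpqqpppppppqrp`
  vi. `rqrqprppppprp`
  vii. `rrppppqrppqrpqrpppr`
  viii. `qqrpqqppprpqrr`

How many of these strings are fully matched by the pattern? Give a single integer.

i. `r` → no match — must start with `qqr`
ii → no match
iii. `qr` → no match — must start with `qqr`
iv → no match
v → no match
vi → no match — must start with `qqr`
vii → no match — must start with `qqr`
viii → match
Total matched: 1

1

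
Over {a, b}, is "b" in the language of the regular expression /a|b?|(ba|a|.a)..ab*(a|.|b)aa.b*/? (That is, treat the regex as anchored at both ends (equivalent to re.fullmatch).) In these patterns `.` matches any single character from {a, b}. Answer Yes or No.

Yes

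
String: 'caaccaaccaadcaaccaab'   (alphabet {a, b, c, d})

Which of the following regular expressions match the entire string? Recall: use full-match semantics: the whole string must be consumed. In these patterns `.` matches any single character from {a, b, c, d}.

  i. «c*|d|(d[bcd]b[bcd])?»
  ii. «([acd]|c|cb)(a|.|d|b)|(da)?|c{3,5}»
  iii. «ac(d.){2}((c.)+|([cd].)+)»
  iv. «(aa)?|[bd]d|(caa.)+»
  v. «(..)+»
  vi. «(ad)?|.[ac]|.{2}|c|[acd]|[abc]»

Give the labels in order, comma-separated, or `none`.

iv, v

i → no match
ii → no match
iii → no match — must start with 'acd'
iv → match
v → match
vi → no match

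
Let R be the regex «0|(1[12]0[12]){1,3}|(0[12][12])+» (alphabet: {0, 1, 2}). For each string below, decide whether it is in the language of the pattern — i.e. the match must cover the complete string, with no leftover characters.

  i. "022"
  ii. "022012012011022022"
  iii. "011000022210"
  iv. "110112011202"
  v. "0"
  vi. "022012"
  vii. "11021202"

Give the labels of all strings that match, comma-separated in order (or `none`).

i, ii, iv, v, vi, vii

i → match
ii → match
iii → no match
iv → match
v → match
vi → match
vii → match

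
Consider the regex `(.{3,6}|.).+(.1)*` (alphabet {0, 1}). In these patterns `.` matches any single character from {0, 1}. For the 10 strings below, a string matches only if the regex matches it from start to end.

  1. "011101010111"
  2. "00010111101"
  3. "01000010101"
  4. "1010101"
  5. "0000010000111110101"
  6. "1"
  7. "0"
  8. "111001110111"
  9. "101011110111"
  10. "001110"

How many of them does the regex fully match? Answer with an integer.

1 → match
2 → match
3 → match
4 → match
5 → match
6 → no match
7 → no match
8 → match
9 → match
10 → match
Total matched: 8

8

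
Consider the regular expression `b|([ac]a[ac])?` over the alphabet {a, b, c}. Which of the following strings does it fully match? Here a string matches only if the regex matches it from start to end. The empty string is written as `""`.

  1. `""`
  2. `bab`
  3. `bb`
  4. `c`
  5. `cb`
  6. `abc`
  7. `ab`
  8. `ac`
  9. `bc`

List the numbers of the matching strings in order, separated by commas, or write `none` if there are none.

1 → match
2 → no match
3 → no match
4 → no match
5 → no match
6 → no match
7 → no match
8 → no match
9 → no match

1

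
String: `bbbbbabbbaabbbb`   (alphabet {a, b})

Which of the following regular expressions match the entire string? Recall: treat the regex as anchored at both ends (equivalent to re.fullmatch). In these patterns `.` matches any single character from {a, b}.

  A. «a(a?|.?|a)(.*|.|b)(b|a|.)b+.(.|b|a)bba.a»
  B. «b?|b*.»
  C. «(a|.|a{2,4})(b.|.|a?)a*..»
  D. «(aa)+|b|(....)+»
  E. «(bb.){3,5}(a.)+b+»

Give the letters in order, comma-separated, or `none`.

A → no match — must start with `a`
B → no match
C → no match
D → no match
E → match

E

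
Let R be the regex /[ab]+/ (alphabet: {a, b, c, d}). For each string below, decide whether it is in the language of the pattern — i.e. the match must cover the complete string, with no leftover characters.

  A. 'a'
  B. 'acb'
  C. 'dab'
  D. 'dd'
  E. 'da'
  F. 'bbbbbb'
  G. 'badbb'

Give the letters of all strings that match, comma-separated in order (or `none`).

A → match
B → no match
C → no match
D → no match
E → no match
F → match
G → no match

A, F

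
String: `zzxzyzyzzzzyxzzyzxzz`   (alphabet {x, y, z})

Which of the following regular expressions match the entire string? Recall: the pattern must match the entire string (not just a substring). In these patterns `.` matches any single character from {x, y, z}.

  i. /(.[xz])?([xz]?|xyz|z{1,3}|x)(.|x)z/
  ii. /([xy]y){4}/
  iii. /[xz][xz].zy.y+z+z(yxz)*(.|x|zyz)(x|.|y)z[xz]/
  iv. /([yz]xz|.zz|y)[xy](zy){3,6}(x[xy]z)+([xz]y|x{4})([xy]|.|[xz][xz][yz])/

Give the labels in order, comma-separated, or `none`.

iii

i → no match
ii → no match — must end with `y`
iii → match
iv → no match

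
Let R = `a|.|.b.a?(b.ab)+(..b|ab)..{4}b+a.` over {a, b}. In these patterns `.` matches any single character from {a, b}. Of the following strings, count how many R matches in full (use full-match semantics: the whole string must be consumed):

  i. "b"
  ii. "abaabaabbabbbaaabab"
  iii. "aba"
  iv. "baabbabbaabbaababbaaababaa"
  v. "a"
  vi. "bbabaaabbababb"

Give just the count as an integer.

3

i. "b" → match
ii → match
iii. "aba" → no match
iv → no match
v. "a" → match
vi → no match
Total matched: 3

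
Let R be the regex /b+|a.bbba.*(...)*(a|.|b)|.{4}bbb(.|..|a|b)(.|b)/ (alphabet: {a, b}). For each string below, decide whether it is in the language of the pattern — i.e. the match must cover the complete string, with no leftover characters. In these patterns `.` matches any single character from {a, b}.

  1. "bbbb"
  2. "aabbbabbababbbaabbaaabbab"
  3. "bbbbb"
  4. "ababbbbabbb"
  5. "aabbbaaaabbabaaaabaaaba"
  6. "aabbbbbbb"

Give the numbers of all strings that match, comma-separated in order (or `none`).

1, 2, 3, 5, 6

1 → match
2 → match
3 → match
4 → no match
5 → match
6 → match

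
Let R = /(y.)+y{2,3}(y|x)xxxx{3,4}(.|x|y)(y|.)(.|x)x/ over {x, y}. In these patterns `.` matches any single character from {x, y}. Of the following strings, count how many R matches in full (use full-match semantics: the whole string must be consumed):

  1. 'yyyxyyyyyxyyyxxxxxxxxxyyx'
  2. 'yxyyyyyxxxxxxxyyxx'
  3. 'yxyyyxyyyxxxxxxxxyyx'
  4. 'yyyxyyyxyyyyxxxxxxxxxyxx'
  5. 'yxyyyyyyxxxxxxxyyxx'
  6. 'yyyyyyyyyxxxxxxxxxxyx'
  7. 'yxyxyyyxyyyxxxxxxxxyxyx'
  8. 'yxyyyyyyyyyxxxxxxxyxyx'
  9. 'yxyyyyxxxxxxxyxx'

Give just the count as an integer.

9

1 → match
2 → match
3 → match
4 → match
5 → match
6 → match
7 → match
8 → match
9 → match
Total matched: 9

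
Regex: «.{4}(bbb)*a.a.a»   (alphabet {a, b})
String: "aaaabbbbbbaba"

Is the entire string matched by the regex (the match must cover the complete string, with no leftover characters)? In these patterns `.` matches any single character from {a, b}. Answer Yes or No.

No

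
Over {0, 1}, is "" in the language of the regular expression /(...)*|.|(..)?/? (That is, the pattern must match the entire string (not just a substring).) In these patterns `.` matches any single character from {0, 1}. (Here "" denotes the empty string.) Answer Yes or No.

Yes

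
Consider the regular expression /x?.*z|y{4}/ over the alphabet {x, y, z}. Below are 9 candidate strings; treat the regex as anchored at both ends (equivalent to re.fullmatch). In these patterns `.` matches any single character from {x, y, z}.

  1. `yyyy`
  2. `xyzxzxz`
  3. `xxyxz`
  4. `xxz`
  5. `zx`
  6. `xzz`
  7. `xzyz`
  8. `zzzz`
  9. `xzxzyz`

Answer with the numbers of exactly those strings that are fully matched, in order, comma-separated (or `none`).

1, 2, 3, 4, 6, 7, 8, 9

1 → match
2 → match
3 → match
4 → match
5 → no match
6 → match
7 → match
8 → match
9 → match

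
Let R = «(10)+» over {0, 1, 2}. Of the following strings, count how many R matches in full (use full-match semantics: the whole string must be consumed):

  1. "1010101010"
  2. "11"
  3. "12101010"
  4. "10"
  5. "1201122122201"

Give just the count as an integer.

2

1 → match
2 → no match — must start with "10"
3 → no match — must start with "10"
4 → match
5 → no match — must start with "10"
Total matched: 2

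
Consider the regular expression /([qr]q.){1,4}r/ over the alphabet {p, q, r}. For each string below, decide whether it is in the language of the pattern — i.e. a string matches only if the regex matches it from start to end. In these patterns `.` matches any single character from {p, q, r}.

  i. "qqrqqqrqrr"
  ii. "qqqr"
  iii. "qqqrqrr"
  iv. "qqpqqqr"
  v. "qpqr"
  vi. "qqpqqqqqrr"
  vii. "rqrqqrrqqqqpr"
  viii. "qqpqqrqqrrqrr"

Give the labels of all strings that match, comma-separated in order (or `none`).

i, ii, iii, iv, vi, vii, viii

i → match
ii → match
iii → match
iv → match
v → no match
vi → match
vii → match
viii → match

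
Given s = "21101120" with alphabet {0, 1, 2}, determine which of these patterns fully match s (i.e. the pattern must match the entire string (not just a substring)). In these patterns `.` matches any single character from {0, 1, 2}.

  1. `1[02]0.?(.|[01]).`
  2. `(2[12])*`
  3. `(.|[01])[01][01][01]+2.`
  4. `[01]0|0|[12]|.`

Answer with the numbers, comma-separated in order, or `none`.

3

1 → no match — must start with "1"
2 → no match
3 → match
4 → no match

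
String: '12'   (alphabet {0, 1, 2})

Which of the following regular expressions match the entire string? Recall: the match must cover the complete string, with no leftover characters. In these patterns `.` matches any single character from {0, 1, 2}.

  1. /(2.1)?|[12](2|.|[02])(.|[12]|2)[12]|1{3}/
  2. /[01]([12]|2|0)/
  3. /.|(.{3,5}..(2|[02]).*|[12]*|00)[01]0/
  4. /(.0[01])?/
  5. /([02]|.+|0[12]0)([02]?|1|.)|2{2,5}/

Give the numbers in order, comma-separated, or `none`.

2, 5

1 → no match
2 → match
3 → no match
4 → no match
5 → match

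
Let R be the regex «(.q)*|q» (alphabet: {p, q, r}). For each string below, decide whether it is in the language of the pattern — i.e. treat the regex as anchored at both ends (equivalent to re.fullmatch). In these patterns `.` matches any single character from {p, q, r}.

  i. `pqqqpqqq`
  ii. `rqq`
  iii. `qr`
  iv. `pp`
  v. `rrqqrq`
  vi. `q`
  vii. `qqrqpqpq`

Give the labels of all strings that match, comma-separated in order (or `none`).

i. `pqqqpqqq` → match
ii. `rqq` → no match
iii. `qr` → no match
iv. `pp` → no match
v. `rrqqrq` → no match
vi. `q` → match
vii. `qqrqpqpq` → match

i, vi, vii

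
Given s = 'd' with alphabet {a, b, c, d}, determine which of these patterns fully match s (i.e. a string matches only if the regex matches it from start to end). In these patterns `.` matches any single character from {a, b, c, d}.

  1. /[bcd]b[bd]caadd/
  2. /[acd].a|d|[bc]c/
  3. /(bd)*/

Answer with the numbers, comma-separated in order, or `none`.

1 → no match — must end with 'caadd'
2 → match
3 → no match

2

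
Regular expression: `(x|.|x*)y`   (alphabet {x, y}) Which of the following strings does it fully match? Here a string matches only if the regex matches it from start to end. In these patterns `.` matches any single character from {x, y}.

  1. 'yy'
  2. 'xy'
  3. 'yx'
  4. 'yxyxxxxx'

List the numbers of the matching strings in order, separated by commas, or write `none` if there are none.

1, 2

1. 'yy' → match
2. 'xy' → match
3. 'yx' → no match — must end with 'y'
4. 'yxyxxxxx' → no match — must end with 'y'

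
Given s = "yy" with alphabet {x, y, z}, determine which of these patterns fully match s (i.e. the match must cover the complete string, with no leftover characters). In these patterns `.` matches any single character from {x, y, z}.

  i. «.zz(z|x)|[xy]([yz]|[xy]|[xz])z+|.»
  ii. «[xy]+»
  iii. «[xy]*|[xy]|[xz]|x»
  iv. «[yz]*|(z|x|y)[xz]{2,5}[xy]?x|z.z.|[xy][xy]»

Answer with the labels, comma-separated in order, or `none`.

i → no match
ii → match
iii → match
iv → match

ii, iii, iv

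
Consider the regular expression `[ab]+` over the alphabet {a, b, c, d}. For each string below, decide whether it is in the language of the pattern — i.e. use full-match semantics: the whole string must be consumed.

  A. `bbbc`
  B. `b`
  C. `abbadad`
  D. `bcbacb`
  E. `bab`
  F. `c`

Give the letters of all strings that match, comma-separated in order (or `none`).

B, E

A. `bbbc` → no match
B. `b` → match
C. `abbadad` → no match
D. `bcbacb` → no match
E. `bab` → match
F. `c` → no match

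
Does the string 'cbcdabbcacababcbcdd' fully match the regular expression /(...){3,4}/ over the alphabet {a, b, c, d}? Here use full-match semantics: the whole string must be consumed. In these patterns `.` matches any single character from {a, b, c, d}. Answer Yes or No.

No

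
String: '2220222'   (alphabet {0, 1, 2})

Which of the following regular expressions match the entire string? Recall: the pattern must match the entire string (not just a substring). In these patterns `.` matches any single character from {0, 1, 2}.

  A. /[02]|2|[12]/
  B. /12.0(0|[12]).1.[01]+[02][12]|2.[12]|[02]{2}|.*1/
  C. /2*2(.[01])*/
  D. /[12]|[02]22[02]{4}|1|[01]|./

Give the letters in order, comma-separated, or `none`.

D

A → no match
B → no match
C → no match
D → match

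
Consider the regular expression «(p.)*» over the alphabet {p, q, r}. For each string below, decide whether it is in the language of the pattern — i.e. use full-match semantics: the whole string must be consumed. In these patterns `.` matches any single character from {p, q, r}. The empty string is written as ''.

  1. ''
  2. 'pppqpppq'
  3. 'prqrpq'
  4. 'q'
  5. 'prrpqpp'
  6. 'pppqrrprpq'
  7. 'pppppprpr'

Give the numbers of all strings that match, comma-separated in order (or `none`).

1 → match
2 → match
3 → no match
4 → no match
5 → no match
6 → no match
7 → no match

1, 2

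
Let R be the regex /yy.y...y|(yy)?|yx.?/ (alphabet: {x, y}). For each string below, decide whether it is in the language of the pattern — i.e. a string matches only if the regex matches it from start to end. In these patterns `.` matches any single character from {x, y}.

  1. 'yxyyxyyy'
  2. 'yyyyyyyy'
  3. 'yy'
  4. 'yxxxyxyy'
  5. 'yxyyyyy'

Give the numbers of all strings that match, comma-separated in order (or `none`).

1 → no match
2 → match
3 → match
4 → no match
5 → no match

2, 3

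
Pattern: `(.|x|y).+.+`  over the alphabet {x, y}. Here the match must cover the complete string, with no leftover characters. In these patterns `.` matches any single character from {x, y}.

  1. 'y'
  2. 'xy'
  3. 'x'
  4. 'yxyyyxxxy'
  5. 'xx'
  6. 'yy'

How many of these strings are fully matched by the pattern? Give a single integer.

1

1 → no match
2 → no match
3 → no match
4 → match
5 → no match
6 → no match
Total matched: 1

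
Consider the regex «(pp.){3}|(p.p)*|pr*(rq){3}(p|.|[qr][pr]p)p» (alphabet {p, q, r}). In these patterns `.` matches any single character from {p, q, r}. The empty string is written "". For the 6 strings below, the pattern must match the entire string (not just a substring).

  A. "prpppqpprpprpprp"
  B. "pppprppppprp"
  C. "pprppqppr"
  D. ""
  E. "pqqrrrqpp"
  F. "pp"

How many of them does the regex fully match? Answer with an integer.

3

A → no match
B → match
C → match
D → match
E → no match
F → no match
Total matched: 3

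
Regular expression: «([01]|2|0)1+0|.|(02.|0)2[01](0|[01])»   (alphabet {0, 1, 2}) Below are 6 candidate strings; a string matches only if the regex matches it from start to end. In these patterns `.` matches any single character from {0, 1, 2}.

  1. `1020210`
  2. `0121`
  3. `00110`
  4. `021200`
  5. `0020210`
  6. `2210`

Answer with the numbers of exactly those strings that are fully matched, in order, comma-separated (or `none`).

1 → no match
2 → no match
3 → no match
4 → match
5 → no match
6 → no match

4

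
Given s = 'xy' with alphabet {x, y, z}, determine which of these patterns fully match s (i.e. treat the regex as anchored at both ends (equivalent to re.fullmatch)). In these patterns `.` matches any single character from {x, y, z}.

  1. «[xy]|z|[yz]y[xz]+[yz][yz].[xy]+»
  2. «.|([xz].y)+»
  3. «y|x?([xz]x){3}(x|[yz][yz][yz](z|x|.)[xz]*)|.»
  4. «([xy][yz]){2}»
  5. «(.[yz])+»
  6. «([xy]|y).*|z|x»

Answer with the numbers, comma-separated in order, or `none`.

5, 6

1 → no match
2 → no match
3 → no match
4 → no match
5 → match
6 → match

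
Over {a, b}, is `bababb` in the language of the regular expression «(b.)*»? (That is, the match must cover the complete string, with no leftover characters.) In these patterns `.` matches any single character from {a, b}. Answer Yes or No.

Yes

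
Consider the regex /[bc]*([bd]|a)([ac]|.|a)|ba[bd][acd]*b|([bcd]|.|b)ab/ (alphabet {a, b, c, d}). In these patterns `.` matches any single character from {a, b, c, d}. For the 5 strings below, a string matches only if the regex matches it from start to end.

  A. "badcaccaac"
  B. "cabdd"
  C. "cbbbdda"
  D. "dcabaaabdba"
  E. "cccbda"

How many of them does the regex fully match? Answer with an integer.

A → no match
B → no match
C → no match
D → no match
E → match
Total matched: 1

1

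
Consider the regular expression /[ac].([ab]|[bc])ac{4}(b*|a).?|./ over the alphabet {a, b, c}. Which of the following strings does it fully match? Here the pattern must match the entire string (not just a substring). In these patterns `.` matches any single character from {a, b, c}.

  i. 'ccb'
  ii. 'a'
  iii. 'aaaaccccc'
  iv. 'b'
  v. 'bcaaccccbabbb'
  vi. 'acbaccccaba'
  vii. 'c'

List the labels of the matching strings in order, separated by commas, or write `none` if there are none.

i → no match
ii → match
iii → match
iv → match
v → no match
vi → no match
vii → match

ii, iii, iv, vii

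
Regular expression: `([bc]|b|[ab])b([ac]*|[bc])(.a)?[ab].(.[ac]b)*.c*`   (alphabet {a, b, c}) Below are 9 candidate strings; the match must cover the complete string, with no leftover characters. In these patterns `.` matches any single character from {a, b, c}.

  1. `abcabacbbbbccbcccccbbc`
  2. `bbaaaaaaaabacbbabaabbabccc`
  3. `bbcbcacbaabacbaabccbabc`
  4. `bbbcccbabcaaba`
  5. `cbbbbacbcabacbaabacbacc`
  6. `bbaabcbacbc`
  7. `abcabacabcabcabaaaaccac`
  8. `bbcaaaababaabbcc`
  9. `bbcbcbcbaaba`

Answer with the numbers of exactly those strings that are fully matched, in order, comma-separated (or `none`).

2, 5, 6, 8, 9

1 → no match
2 → match
3 → no match
4 → no match
5 → match
6 → match
7 → no match
8 → match
9 → match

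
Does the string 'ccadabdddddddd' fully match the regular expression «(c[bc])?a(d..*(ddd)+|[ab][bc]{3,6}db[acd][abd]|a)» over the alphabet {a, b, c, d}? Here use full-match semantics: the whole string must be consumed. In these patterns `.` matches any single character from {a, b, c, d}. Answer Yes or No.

Yes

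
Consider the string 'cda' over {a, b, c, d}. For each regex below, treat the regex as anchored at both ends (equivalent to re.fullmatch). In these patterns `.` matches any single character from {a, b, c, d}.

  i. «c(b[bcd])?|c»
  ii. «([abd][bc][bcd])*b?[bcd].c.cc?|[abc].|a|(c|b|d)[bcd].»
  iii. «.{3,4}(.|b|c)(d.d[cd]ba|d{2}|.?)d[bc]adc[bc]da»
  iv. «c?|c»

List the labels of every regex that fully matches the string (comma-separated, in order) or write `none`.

i → no match
ii → match
iii → no match
iv → no match

ii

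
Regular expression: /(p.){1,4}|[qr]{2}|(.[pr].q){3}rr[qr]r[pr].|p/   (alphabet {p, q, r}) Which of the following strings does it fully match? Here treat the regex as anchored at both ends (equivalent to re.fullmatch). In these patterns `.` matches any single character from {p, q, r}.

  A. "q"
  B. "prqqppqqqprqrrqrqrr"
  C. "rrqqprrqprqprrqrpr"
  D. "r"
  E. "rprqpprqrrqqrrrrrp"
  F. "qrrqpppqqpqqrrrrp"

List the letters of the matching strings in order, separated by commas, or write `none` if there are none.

E

A. "q" → no match
B → no match
C → no match
D. "r" → no match
E → match
F → no match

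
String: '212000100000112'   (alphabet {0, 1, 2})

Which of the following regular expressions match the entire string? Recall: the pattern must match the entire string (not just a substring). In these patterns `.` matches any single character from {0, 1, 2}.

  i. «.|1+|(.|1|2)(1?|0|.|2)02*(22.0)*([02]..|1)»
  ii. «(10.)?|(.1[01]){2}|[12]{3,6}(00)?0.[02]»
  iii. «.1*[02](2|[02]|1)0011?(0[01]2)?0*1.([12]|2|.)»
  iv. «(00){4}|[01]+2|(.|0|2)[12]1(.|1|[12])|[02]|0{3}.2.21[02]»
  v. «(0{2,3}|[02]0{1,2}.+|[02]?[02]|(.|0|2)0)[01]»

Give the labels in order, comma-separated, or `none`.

i → no match
ii → no match
iii → match
iv → no match
v → no match

iii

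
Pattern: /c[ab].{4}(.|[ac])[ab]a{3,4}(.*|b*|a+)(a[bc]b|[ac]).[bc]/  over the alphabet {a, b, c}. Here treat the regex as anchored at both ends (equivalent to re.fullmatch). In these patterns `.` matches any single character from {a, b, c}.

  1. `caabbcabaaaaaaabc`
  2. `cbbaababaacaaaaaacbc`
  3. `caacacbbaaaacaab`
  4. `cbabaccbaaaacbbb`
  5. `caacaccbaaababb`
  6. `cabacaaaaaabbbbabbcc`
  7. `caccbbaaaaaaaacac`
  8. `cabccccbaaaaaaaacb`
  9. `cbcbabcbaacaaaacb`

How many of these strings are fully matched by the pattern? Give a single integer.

1 → match
2 → no match
3 → match
4 → match
5 → match
6 → match
7 → match
8 → match
9 → no match
Total matched: 7

7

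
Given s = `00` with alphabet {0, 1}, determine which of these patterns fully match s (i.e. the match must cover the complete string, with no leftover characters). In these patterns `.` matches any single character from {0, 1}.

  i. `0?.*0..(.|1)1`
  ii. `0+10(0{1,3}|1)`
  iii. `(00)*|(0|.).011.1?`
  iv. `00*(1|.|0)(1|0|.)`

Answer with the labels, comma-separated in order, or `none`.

iii

i → no match — must end with `1`
ii → no match
iii → match
iv → no match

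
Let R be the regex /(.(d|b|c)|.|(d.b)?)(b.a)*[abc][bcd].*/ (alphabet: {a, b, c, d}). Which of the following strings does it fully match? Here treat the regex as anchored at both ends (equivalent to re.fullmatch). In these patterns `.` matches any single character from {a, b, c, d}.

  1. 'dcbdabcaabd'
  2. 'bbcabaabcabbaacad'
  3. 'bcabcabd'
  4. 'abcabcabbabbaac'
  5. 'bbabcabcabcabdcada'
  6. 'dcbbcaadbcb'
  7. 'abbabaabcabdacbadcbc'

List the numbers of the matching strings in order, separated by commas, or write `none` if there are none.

1. 'dcbdabcaabd' → match
2 → match
3. 'bcabcabd' → match
4 → match
5 → match
6. 'dcbbcaadbcb' → match
7 → match

1, 2, 3, 4, 5, 6, 7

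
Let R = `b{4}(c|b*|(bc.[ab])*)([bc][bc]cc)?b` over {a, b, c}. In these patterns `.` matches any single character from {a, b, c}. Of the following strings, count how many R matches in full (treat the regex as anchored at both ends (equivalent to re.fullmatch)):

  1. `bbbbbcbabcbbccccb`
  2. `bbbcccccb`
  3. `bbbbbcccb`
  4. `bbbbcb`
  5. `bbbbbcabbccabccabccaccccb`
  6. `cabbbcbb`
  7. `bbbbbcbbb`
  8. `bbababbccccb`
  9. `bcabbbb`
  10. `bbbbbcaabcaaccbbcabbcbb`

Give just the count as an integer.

1 → match
2 → no match
3 → match
4 → match
5 → match
6 → no match — must start with `b`
7 → match
8 → no match
9 → no match
10 → no match
Total matched: 5

5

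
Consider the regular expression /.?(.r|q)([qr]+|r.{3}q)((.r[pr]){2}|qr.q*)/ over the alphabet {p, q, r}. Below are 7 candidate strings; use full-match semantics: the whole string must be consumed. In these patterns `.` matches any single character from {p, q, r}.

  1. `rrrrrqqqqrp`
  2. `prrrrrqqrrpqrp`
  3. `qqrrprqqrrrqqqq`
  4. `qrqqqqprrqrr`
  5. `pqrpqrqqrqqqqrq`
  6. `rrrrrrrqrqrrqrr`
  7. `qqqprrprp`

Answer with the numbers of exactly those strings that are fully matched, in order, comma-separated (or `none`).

1, 2, 4, 6, 7

1 → match
2 → match
3 → no match
4 → match
5 → no match
6 → match
7 → match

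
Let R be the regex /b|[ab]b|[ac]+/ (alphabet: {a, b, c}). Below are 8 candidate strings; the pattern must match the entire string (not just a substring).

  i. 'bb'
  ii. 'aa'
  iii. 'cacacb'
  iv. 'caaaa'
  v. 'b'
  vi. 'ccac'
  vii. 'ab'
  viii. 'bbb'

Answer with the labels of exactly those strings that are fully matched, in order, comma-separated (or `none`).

i → match
ii → match
iii → no match
iv → match
v → match
vi → match
vii → match
viii → no match

i, ii, iv, v, vi, vii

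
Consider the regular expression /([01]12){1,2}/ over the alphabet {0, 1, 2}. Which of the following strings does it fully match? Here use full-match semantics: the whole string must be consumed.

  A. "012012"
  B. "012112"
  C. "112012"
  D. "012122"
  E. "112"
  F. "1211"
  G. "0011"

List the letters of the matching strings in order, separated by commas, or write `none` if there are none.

A. "012012" → match
B. "012112" → match
C. "112012" → match
D. "012122" → no match — must end with "12"
E. "112" → match
F. "1211" → no match — must end with "12"
G. "0011" → no match — must end with "12"

A, B, C, E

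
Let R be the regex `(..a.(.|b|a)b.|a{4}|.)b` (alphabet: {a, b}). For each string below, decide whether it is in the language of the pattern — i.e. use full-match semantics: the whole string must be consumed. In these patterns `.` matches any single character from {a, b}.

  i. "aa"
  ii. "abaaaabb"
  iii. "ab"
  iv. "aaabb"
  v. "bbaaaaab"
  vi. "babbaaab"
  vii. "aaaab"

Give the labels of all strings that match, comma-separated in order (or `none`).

i → no match — must end with "b"
ii → no match
iii → match
iv → no match
v → no match
vi → no match
vii → match

iii, vii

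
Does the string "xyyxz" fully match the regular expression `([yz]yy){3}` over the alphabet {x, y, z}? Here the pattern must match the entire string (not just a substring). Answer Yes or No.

Every match must end with "yy", but "xyyxz" does not.

No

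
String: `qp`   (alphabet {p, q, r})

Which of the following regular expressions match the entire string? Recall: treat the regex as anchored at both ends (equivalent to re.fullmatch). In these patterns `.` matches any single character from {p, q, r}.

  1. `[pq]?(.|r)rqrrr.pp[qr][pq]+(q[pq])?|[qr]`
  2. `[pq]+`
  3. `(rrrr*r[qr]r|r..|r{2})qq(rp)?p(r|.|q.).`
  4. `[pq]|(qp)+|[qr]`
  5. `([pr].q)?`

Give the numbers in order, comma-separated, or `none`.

2, 4

1 → no match
2 → match
3 → no match
4 → match
5 → no match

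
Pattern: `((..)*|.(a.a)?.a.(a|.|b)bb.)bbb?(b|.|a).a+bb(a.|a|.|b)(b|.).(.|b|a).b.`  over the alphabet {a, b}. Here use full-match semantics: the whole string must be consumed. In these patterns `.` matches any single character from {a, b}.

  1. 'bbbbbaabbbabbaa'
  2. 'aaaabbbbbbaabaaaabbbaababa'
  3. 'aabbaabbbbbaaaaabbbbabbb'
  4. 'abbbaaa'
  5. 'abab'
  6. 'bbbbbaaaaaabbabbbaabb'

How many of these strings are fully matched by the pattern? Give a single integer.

1

1 → no match
2 → no match
3 → no match
4 → no match
5 → no match
6 → match
Total matched: 1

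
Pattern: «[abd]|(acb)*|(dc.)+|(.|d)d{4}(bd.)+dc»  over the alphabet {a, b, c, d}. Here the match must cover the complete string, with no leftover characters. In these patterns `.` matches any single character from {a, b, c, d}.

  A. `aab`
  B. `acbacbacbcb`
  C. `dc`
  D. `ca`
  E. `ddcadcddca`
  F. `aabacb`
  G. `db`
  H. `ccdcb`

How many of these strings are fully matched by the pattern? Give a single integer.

A → no match
B → no match
C → no match
D → no match
E → no match
F → no match
G → no match
H → no match
Total matched: 0

0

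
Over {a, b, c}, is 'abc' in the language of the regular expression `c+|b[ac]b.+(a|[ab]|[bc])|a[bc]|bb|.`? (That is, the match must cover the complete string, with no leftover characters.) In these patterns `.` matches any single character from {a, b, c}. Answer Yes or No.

No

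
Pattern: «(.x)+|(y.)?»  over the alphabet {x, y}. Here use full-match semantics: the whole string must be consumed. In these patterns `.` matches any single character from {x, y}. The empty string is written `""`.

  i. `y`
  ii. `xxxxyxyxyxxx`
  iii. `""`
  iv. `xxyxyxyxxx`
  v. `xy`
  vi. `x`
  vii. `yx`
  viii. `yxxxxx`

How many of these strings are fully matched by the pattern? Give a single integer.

5

i → no match
ii → match
iii → match
iv → match
v → no match
vi → no match
vii → match
viii → match
Total matched: 5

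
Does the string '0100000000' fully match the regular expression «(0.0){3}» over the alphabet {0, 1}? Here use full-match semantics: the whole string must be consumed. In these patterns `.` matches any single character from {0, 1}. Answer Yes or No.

No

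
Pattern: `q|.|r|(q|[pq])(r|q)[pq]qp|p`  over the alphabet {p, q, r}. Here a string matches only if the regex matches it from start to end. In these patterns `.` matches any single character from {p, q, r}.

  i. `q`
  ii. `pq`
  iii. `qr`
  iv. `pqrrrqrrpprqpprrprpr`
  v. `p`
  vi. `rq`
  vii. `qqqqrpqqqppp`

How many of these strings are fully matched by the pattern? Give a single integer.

i → match
ii → no match
iii → no match
iv → no match
v → match
vi → no match
vii → no match
Total matched: 2

2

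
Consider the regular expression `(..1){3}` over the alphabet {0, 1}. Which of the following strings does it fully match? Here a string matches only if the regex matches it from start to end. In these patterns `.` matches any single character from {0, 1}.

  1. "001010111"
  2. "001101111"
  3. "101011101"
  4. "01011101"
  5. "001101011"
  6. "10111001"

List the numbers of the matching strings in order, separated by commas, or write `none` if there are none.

2, 3, 5

1 → no match
2 → match
3 → match
4 → no match
5 → match
6 → no match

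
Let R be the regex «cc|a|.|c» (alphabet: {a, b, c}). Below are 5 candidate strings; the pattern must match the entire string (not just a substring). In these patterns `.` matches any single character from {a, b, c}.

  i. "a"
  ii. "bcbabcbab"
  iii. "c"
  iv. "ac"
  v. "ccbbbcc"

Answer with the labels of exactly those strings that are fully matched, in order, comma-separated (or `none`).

i → match
ii → no match
iii → match
iv → no match
v → no match

i, iii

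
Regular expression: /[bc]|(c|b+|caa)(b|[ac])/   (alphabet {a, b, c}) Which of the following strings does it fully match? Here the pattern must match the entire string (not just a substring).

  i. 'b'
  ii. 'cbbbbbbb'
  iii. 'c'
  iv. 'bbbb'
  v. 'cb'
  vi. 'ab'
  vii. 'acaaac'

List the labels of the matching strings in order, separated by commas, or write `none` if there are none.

i. 'b' → match
ii. 'cbbbbbbb' → no match
iii. 'c' → match
iv. 'bbbb' → match
v. 'cb' → match
vi. 'ab' → no match
vii. 'acaaac' → no match

i, iii, iv, v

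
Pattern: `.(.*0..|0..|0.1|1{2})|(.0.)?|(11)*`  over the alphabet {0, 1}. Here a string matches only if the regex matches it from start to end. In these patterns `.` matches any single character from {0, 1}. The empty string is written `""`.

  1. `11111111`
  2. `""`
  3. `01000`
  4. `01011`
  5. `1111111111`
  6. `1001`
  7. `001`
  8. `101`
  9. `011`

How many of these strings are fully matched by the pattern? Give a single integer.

1. `11111111` → match
2. `""` → match
3. `01000` → match
4. `01011` → match
5. `1111111111` → match
6. `1001` → match
7. `001` → match
8. `101` → match
9. `011` → match
Total matched: 9

9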